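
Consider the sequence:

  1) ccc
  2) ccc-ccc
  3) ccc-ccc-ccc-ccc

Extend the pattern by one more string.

ccc-ccc-ccc-ccc-ccc-ccc-ccc-ccc

s(k+1) = s(k)·-·s(k) — each term doubles the last with '-' between the halves.
So the next term is two copies of ccc-ccc-ccc-ccc with '-' between the halves.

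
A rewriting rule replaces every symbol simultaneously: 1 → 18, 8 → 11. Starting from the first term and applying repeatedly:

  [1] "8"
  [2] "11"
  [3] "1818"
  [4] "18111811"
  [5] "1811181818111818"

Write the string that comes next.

Rewriting the 16 symbols of 1811181818111818 one by one yields 18 11 18 18 18 11 18 11 18 11 18 18 18 11 18 11; concatenated:

18111818181118111811181818111811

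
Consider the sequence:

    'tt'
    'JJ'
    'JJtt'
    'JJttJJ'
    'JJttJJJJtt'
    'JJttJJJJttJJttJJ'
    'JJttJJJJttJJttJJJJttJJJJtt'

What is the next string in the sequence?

JJttJJJJttJJttJJJJttJJJJttJJttJJJJttJJttJJ

This is a Fibonacci-style word recurrence s(k) = s(k−1)·s(k−2): e.g. JJ·tt = JJtt.
The next term joins JJttJJJJttJJttJJJJttJJJJtt and JJttJJJJttJJttJJ.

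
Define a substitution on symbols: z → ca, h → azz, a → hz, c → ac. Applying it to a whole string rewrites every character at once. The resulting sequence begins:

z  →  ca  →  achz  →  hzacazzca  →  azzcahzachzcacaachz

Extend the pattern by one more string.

Rewriting the 19 symbols of azzcahzachzcacaachz one by one yields hz ca ca ac hz azz ca hz ac azz ca ac hz ac hz hz ac azz ca; concatenated:

hzcacaachzazzcahzacazzcaachzachzhzacazzca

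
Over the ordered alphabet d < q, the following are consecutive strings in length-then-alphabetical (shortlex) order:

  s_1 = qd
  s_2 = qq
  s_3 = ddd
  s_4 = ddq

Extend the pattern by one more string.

The successor of ddq increments the rightmost position that isn't already q and resets every position after it to d.

dqd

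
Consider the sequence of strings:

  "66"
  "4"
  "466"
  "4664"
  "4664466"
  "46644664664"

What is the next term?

This is a Fibonacci-style word recurrence s(k) = s(k−1)·s(k−2): e.g. 4·66 = 466.
Continuing: 46644664664 · 4664466 gives term 7.

466446646644664466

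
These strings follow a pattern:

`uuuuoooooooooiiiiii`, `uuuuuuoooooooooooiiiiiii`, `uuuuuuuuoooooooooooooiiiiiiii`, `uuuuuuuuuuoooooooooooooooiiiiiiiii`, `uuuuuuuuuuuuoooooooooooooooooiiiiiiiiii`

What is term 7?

uuuuuuuuuuuuuuuuoooooooooooooooooooooiiiiiiiiiiii

The n-th term is 2n-2 u's then 2n+3 o's then n+3 i's, where the shown terms are n = 3, 4, 5, 6, 7.
For term 7, n = 9, so the run lengths are 16, 21, 12.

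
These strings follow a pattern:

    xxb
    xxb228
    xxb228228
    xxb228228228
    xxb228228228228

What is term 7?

xxb228228228228228228

Each term is the previous one with 228 appended.
From xxb228228228228, 2 further steps: xxb228228228228 → xxb228228228228228 → (answer).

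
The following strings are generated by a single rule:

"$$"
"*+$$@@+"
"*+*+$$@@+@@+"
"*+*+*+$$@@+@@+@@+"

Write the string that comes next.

*+*+*+*+$$@@+@@+@@+@@+

Every step adds *+ to the front and @@+ to the end of the previous string.
One more step from *+*+*+$$@@+@@+@@+ gives the answer.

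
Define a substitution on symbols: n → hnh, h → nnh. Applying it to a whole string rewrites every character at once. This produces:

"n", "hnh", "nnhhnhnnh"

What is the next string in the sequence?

Rewriting each symbol of nnhhnhnnh: n→hnh, n→hnh, h→nnh, h→nnh, n→hnh, h→nnh, n→hnh, n→hnh, h→nnh, which concatenates to hnh hnh nnh nnh hnh nnh hnh hnh nnh.

hnhhnhnnhnnhhnhnnhhnhhnhnnh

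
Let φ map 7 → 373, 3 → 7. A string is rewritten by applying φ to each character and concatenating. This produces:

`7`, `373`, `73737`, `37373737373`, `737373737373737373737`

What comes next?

3737373737373737373737373737373737373737373

Applying the rule to each of the 21 symbols of 737373737373737373737 gives the pieces 373 7 373 7 373 7 373 7 373 7 373 7 373 7 373 7 373 7 373 7 373, which concatenate to the answer.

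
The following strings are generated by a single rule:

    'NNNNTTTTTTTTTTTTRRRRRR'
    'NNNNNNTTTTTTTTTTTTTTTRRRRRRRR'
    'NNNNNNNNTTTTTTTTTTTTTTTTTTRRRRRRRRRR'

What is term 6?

NNNNNNNNNNNNNNTTTTTTTTTTTTTTTTTTTTTTTTTTTRRRRRRRRRRRRRRRR

Reading off run lengths: N runs 4, 6, 8; T runs 12, 15, 18; R runs 6, 8, 10 — each is linear in n, where the shown terms are n = 3, 4, 5.
Setting n = 8 gives 14, 27, 16 characters in each block.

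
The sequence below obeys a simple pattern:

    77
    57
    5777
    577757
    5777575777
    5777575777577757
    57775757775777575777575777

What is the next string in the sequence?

This is a Fibonacci-style word recurrence s(k) = s(k−1)·s(k−2): e.g. 57·77 = 5777.
So term 8 is 57775757775777575777575777·5777575777577757.

577757577757775757775757775777575777577757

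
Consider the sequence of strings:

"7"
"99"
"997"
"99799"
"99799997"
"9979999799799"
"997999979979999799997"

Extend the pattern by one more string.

From term 3 onward, concatenate the last term with the second-to-last: 99·7 = 997, 997·99 = 99799, …
The next term joins 997999979979999799997 and 9979999799799.

9979999799799997999979979999799799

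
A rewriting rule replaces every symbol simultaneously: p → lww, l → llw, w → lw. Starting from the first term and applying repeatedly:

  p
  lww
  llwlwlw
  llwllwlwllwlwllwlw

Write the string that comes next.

Applying the rule to each of the 18 symbols of llwllwlwllwlwllwlw gives the pieces llw llw lw llw llw lw llw lw llw llw lw llw lw llw llw lw llw lw, which concatenate to the answer.

llwllwlwllwllwlwllwlwllwllwlwllwlwllwllwlwllwlw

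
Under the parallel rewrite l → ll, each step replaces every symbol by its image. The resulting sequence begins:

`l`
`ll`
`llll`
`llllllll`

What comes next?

llllllllllllllll

Apply φ to llllllll symbol by symbol: l→ll, l→ll, l→ll, l→ll, l→ll, l→ll, l→ll, l→ll; joined: ll ll ll ll ll ll ll ll.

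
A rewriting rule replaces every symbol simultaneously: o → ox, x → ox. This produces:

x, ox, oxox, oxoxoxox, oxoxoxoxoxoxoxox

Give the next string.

oxoxoxoxoxoxoxoxoxoxoxoxoxoxoxox

φ(oxoxoxoxoxoxoxox) expands symbol-by-symbol to ox ox ox ox ox ox ox ox ox ox ox ox ox ox ox ox; joining the 16 pieces gives the next term.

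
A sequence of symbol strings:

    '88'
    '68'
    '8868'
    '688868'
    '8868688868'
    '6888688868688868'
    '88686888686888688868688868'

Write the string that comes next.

688868886868886888686888686888688868688868

From term 3 onward, concatenate the second-to-last term with the last: 88·68 = 8868, 68·8868 = 688868, …
The next term joins 6888688868688868 and 88686888686888688868688868.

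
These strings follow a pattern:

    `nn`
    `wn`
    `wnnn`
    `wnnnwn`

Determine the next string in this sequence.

From term 3 onward, concatenate the last term with the second-to-last: wn·nn = wnnn, wnnn·wn = wnnnwn, …
The next term joins wnnnwn and wnnn.

wnnnwnwnnn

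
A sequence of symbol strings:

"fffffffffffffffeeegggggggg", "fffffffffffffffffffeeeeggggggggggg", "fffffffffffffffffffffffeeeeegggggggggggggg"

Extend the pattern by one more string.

Reading off run lengths: f runs 15, 19, 23; e runs 3, 4, 5; g runs 8, 11, 14 — each is linear in n, where the shown terms are n = 3, 4, 5.
At n = 6 the blocks have lengths 27, 6, 17.

fffffffffffffffffffffffffffeeeeeeggggggggggggggggg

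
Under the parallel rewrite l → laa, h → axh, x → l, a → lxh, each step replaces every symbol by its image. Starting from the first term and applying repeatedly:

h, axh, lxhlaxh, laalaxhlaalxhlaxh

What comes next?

laalxhlxhlaalxhlaxhlaalxhlxhlaalaxhlaalxhlaxh

φ(laalaxhlaalxhlaxh) expands symbol-by-symbol to laa lxh lxh laa lxh l axh laa lxh lxh laa l axh laa lxh l axh; joining the 17 pieces gives the next term.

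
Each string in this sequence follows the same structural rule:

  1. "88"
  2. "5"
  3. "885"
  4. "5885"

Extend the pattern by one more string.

From term 3 onward, concatenate the second-to-last term with the last: 88·5 = 885, 5·885 = 5885, …
The next term joins 885 and 5885.

8855885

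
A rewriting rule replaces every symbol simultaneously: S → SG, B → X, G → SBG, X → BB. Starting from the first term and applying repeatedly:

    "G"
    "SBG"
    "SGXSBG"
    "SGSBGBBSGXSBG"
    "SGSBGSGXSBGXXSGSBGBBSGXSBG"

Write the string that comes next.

Rewriting the 26 symbols of SGSBGSGXSBGXXSGSBGBBSGXSBG one by one yields SG SBG SG X SBG SG SBG BB SG X SBG BB BB SG SBG SG X SBG X X SG SBG BB SG X SBG; concatenated:

SGSBGSGXSBGSGSBGBBSGXSBGBBBBSGSBGSGXSBGXXSGSBGBBSGXSBG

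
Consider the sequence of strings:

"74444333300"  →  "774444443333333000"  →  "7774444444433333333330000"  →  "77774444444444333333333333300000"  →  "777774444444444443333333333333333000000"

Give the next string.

7777774444444444444433333333333333333330000000

The n-th term is n-1 7's then 2n 4's then 3n-2 3's then n 0's, where the shown terms are n = 2, 3, 4, 5, 6.
Setting n = 7 gives 6, 14, 19, 7 characters in each block.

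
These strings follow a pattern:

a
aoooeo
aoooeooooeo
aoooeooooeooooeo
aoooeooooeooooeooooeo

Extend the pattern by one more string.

Every step adds oooeo to the end: s(k+1) = s(k)·oooeo.
So the next term is aoooeooooeooooeooooeo·oooeo.

aoooeooooeooooeooooeooooeo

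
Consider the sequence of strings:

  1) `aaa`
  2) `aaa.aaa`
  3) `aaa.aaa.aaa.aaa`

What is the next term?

s(k+1) = s(k)·.·s(k) — each term doubles the last with '.' between the halves.
Doubling aaa.aaa.aaa.aaa with '.' between the halves:

aaa.aaa.aaa.aaa.aaa.aaa.aaa.aaa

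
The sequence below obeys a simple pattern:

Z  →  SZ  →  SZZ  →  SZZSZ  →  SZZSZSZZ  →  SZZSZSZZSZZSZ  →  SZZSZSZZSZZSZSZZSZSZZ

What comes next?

From term 3 onward, concatenate the last term with the second-to-last: SZ·Z = SZZ, SZZ·SZ = SZZSZ, …
So term 8 is SZZSZSZZSZZSZSZZSZSZZ·SZZSZSZZSZZSZ.

SZZSZSZZSZZSZSZZSZSZZSZZSZSZZSZZSZ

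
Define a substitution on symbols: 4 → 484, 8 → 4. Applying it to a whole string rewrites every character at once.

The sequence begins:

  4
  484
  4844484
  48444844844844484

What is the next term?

Rewriting the 17 symbols of 48444844844844484 one by one yields 484 4 484 484 484 4 484 484 4 484 484 4 484 484 484 4 484; concatenated:

48444844844844484484448448444844844844484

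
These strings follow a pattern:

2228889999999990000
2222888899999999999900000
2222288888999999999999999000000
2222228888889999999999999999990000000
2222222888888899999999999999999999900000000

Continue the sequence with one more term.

2222222288888888999999999999999999999999000000000

Each string has the form 2^{n} 8^{n} 9^{3n} 0^{n+1}, where the shown terms are n = 3, 4, 5, 6, 7.
Setting n = 8 gives 8, 8, 24, 9 characters in each block.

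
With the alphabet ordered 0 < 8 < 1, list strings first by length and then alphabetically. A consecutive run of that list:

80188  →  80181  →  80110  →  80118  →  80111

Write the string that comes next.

The successor of 80111 increments the rightmost position that isn't already 1 and resets every position after it to 0.

88000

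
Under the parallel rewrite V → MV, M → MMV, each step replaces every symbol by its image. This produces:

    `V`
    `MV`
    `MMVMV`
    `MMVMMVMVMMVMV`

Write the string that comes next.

φ(MMVMMVMVMMVMV) expands symbol-by-symbol to MMV MMV MV MMV MMV MV MMV MV MMV MMV MV MMV MV; joining the 13 pieces gives the next term.

MMVMMVMVMMVMMVMVMMVMVMMVMMVMVMMVMV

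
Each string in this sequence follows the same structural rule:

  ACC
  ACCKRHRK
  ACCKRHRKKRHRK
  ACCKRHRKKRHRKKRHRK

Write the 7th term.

ACCKRHRKKRHRKKRHRKKRHRKKRHRKKRHRK

Each term is the previous one with KRHRK appended.
From ACCKRHRKKRHRKKRHRK, 3 further steps: ACCKRHRKKRHRKKRHRK → ACCKRHRKKRHRKKRHRKKRHRK → ACCKRHRKKRHRKKRHRKKRHRKKRHRK → (answer).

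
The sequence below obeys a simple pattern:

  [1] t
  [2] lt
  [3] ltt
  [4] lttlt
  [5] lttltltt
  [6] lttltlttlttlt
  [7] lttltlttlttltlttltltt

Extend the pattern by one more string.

Each term (from the third on) is the previous term followed by the one before it: term 3 = lt·t = ltt.
The next term joins lttltlttlttltlttltltt and lttltlttlttlt.

lttltlttlttltlttltlttlttltlttlttlt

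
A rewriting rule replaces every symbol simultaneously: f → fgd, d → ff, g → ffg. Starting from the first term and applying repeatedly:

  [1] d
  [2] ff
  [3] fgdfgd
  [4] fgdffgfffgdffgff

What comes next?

fgdffgfffgdfgdffgfgdfgdfgdffgfffgdfgdffgfgdfgd

Replace each of the 16 characters of fgdffgfffgdffgff in place — fgd ffg ff fgd fgd ffg fgd fgd fgd ffg ff fgd fgd ffg fgd fgd — and concatenate.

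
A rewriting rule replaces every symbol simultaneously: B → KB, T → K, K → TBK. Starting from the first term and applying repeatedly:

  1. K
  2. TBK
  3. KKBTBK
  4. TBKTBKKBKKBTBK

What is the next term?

Rewriting the 14 symbols of TBKTBKKBKKBTBK one by one yields K KB TBK K KB TBK TBK KB TBK TBK KB K KB TBK; concatenated:

KKBTBKKKBTBKTBKKBTBKTBKKBKKBTBK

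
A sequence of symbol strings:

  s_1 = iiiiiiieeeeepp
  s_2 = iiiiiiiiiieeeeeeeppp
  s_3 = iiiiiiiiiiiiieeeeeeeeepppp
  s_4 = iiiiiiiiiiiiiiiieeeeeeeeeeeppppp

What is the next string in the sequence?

Reading off run lengths: i runs 7, 10, 13, 16; e runs 5, 7, 9, 11; p runs 2, 3, 4, 5 — each is linear in n, where the shown terms are n = 2, 3, 4, 5.
Setting n = 6 gives 19, 13, 6 characters in each block.

iiiiiiiiiiiiiiiiiiieeeeeeeeeeeeepppppp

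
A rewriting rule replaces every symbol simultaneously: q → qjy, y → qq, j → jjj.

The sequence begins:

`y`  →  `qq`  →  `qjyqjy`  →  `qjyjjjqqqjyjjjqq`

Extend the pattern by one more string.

qjyjjjqqjjjjjjjjjqjyqjyqjyjjjqqjjjjjjjjjqjyqjy

Applying the rule to each of the 16 symbols of qjyjjjqqqjyjjjqq gives the pieces qjy jjj qq jjj jjj jjj qjy qjy qjy jjj qq jjj jjj jjj qjy qjy, which concatenate to the answer.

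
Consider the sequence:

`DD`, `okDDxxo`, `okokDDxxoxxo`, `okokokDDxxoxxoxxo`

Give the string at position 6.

Each term wraps the previous one in ok on the left and xxo on the right.
From okokokDDxxoxxoxxo, 2 further steps: okokokDDxxoxxoxxo → okokokokDDxxoxxoxxoxxo → (answer).

okokokokokDDxxoxxoxxoxxoxxo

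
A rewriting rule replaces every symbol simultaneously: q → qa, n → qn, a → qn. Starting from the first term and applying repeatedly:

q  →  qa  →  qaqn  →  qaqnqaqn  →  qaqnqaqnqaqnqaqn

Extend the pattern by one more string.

qaqnqaqnqaqnqaqnqaqnqaqnqaqnqaqn

φ(qaqnqaqnqaqnqaqn) expands symbol-by-symbol to qa qn qa qn qa qn qa qn qa qn qa qn qa qn qa qn; joining the 16 pieces gives the next term.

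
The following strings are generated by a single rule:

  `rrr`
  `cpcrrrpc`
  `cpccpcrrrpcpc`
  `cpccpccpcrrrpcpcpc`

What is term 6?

cpccpccpccpccpcrrrpcpcpcpcpc

s(k+1) = cpc·s(k)·pc, so each term gains cpc as a prefix and pc as a suffix.
From cpccpccpcrrrpcpcpc, 2 further steps: cpccpccpcrrrpcpcpc → cpccpccpccpcrrrpcpcpcpc → (answer).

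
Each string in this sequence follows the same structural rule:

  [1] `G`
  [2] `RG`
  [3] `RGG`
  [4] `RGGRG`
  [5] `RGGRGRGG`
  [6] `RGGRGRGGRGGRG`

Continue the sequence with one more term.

This is a Fibonacci-style word recurrence s(k) = s(k−1)·s(k−2): e.g. RG·G = RGG.
So term 7 is RGGRGRGGRGGRG·RGGRGRGG.

RGGRGRGGRGGRGRGGRGRGG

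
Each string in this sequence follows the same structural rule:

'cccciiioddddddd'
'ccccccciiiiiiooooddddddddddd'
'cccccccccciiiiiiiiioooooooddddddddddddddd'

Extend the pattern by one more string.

ccccccccccccciiiiiiiiiiiiooooooooooddddddddddddddddddd

Term n consists of 3n+1 c's, followed by 3n i's, followed by 3n-2 o's, followed by 4n+3 d's (n = 1, 2, …).
Setting n = 4 gives 13, 12, 10, 19 characters in each block.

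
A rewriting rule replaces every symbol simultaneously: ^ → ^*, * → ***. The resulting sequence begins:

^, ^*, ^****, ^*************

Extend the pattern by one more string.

^****************************************

Replace each of the 14 characters of ^************* in place — ^* *** *** *** *** *** *** *** *** *** *** *** *** *** — and concatenate.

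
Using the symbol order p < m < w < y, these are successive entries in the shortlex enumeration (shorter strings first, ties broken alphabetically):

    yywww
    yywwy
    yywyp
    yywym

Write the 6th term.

Stepping forward 2 times from yywym: yywym → yywyw, then the target.

yywyy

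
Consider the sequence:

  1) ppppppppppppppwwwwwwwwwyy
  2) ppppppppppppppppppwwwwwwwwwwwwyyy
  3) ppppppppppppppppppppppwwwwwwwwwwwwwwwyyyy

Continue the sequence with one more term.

ppppppppppppppppppppppppppwwwwwwwwwwwwwwwwwwyyyyy

Each string has the form p^{4n+2} w^{3n} y^{n-1}, where the shown terms are n = 3, 4, 5.
At n = 6 the blocks have lengths 26, 18, 5.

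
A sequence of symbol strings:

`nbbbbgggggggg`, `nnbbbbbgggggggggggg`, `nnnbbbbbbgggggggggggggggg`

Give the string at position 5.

nnnnnbbbbbbbbgggggggggggggggggggggggg

Term n consists of n-1 n's, followed by n+2 b's, followed by 4n g's, where the shown terms are n = 2, 3, 4.
Setting n = 6 gives 5, 8, 24 characters in each block.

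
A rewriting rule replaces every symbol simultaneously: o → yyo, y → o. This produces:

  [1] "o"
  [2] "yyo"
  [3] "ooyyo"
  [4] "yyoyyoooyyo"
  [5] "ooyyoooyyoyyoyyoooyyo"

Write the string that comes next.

Rewriting the 21 symbols of ooyyoooyyoyyoyyoooyyo one by one yields yyo yyo o o yyo yyo yyo o o yyo o o yyo o o yyo yyo yyo o o yyo; concatenated:

yyoyyoooyyoyyoyyoooyyoooyyoooyyoyyoyyoooyyo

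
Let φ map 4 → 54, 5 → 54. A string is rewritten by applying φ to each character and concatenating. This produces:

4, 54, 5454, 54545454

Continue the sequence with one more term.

5454545454545454

Expanding 54545454: 5→54, 4→54, 5→54, 4→54, 5→54, 4→54, 5→54, 4→54. Concatenated: 54 54 54 54 54 54 54 54.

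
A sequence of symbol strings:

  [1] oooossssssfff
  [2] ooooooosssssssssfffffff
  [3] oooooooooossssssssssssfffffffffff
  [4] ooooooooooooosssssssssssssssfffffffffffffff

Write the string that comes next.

Term n consists of 3n+1 o's, followed by 3n+3 s's, followed by 4n-1 f's (n = 1, 2, …).
At n = 5 the blocks have lengths 16, 18, 19.

oooooooooooooooossssssssssssssssssfffffffffffffffffff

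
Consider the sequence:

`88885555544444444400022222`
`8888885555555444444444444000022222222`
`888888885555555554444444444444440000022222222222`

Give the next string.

The n-th term is 2n 8's then 2n+1 5's then 3n+3 4's then n+1 0's then 3n-1 2's, where the shown terms are n = 2, 3, 4.
At n = 5 the blocks have lengths 10, 11, 18, 6, 14.

88888888885555555555544444444444444444400000022222222222222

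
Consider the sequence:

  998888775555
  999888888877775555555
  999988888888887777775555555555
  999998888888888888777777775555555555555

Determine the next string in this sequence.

Term n consists of n+1 9's, followed by 3n+1 8's, followed by 2n 7's, followed by 3n+1 5's (n = 1, 2, …).
For the next term, n = 5, so the run lengths are 6, 16, 10, 16.

999999888888888888888877777777775555555555555555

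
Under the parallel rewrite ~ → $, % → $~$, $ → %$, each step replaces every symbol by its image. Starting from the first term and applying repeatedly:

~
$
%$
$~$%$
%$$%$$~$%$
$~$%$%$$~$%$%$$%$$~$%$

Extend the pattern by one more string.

Rewriting the 22 symbols of $~$%$%$$~$%$%$$%$$~$%$ one by one yields %$ $ %$ $~$ %$ $~$ %$ %$ $ %$ $~$ %$ $~$ %$ %$ $~$ %$ %$ $ %$ $~$ %$; concatenated:

%$$%$$~$%$$~$%$%$$%$$~$%$$~$%$%$$~$%$%$$%$$~$%$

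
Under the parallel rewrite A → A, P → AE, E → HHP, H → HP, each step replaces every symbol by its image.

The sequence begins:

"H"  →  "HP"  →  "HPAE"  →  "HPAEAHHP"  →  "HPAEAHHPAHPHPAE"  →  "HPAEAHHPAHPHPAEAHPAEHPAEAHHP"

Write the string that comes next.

Applying the rule to each of the 28 symbols of HPAEAHHPAHPHPAEAHPAEHPAEAHHP gives the pieces HP AE A HHP A HP HP AE A HP AE HP AE A HHP A HP AE A HHP HP AE A HHP A HP HP AE, which concatenate to the answer.

HPAEAHHPAHPHPAEAHPAEHPAEAHHPAHPAEAHHPHPAEAHHPAHPHPAE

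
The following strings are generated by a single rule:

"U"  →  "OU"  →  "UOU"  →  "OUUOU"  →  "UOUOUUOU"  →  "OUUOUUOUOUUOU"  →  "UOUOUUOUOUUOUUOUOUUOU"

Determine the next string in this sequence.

OUUOUUOUOUUOUUOUOUUOUOUUOUUOUOUUOU

From term 3 onward, concatenate the second-to-last term with the last: U·OU = UOU, OU·UOU = OUUOU, …
The next term joins OUUOUUOUOUUOU and UOUOUUOUOUUOUUOUOUUOU.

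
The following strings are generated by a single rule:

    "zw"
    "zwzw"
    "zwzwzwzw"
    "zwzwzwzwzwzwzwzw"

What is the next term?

Every step duplicates the string.
One more doubling of zwzwzwzwzwzwzwzw gives the answer.

zwzwzwzwzwzwzwzwzwzwzwzwzwzwzwzw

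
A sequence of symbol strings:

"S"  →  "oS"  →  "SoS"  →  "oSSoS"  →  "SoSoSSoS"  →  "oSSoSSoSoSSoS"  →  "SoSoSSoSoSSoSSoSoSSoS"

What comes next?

oSSoSSoSoSSoSSoSoSSoSoSSoSSoSoSSoS

This is a Fibonacci-style word recurrence s(k) = s(k−2)·s(k−1): e.g. S·oS = SoS.
Continuing: oSSoSSoSoSSoS · SoSoSSoSoSSoSSoSoSSoS gives term 8.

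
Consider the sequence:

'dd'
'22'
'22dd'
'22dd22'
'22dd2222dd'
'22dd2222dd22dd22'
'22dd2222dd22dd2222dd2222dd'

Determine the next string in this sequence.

Each term (from the third on) is the previous term followed by the one before it: term 3 = 22·dd = 22dd.
The next term joins 22dd2222dd22dd2222dd2222dd and 22dd2222dd22dd22.

22dd2222dd22dd2222dd2222dd22dd2222dd22dd22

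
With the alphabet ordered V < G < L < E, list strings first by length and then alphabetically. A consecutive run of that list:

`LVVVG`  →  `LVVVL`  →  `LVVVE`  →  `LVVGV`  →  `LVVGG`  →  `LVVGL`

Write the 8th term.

Stepping forward 2 times from LVVGL: LVVGL → LVVGE, then the target.

LVVLV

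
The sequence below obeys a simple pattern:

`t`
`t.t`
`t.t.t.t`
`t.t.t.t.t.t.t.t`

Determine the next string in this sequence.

t.t.t.t.t.t.t.t.t.t.t.t.t.t.t.t

Every step duplicates the string with '.' between the halves.
So the next term is two copies of t.t.t.t.t.t.t.t with '.' between the halves.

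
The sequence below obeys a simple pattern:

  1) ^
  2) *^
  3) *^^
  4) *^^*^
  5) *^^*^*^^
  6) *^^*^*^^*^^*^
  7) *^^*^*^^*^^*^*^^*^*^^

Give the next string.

*^^*^*^^*^^*^*^^*^*^^*^^*^*^^*^^*^

This is a Fibonacci-style word recurrence s(k) = s(k−1)·s(k−2): e.g. *^·^ = *^^.
So term 8 is *^^*^*^^*^^*^*^^*^*^^·*^^*^*^^*^^*^.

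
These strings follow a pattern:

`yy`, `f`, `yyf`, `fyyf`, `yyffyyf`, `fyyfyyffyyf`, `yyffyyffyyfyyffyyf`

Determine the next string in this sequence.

From term 3 onward, concatenate the second-to-last term with the last: yy·f = yyf, f·yyf = fyyf, …
Continuing: fyyfyyffyyf · yyffyyffyyfyyffyyf gives term 8.

fyyfyyffyyfyyffyyffyyfyyffyyf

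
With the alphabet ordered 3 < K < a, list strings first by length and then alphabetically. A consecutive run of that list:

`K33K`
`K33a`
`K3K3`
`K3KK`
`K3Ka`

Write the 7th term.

K3aK

Advancing 2 positions from K3Ka through K3Ka → K3a3 reaches term 7.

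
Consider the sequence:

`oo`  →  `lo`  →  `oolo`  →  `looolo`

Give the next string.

oololooolo

Each term (from the third on) is the two preceding terms concatenated in order: term 3 = oo·lo = oolo.
Continuing: oolo · looolo gives term 5.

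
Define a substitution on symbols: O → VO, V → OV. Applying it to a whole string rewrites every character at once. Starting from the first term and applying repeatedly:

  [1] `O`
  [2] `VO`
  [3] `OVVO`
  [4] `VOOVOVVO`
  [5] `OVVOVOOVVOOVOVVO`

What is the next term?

VOOVOVVOOVVOVOOVOVVOVOOVVOOVOVVO

Applying the rule to each of the 16 symbols of OVVOVOOVVOOVOVVO gives the pieces VO OV OV VO OV VO VO OV OV VO VO OV VO OV OV VO, which concatenate to the answer.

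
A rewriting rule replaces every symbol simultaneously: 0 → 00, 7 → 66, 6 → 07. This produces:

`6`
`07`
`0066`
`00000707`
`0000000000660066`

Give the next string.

Rewriting the 16 symbols of 0000000000660066 one by one yields 00 00 00 00 00 00 00 00 00 00 07 07 00 00 07 07; concatenated:

00000000000000000000070700000707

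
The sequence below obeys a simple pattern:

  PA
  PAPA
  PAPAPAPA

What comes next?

PAPAPAPAPAPAPAPA

Each string is two copies of the previous one concatenated.
One more doubling of PAPAPAPA gives the answer.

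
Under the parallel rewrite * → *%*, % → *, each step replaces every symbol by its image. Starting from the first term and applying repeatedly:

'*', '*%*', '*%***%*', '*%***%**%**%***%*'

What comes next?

φ(*%***%**%**%***%*) expands symbol-by-symbol to *%* * *%* *%* *%* * *%* *%* * *%* *%* * *%* *%* *%* * *%*; joining the 17 pieces gives the next term.

*%***%**%**%***%**%***%**%***%**%**%***%*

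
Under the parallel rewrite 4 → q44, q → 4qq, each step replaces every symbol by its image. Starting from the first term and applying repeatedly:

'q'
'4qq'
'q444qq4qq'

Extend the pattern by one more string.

Apply φ to q444qq4qq symbol by symbol: q→4qq, 4→q44, 4→q44, 4→q44, q→4qq, q→4qq, 4→q44, q→4qq, q→4qq; joined: 4qq q44 q44 q44 4qq 4qq q44 4qq 4qq.

4qqq44q44q444qq4qqq444qq4qq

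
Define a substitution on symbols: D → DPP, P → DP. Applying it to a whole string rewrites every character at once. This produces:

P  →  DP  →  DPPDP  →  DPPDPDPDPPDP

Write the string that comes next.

DPPDPDPDPPDPDPPDPDPPDPDPDPPDP

Rewriting each symbol of DPPDPDPDPPDP: D→DPP, P→DP, P→DP, D→DPP, P→DP, D→DPP, P→DP, D→DPP, P→DP, P→DP, D→DPP, P→DP, which concatenates to DPP DP DP DPP DP DPP DP DPP DP DP DPP DP.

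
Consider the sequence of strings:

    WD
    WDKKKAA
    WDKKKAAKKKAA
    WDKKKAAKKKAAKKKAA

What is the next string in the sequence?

The strings grow by a fixed suffix KKKAA each time.
One more step from WDKKKAAKKKAAKKKAA gives the answer.

WDKKKAAKKKAAKKKAAKKKAA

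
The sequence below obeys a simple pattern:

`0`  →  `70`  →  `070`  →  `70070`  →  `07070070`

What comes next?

Each term (from the third on) is the two preceding terms concatenated in order: term 3 = 0·70 = 070.
The next term joins 70070 and 07070070.

7007007070070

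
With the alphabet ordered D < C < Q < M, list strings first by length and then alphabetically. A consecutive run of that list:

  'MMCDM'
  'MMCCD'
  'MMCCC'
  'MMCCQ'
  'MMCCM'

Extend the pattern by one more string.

MMCQD

Treat MMCCM as a base-4 numeral over the given alphabet and add one, carrying through any trailing M's.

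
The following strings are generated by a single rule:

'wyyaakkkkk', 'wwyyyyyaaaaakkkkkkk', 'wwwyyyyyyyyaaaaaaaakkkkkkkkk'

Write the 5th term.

wwwwwyyyyyyyyyyyyyyaaaaaaaaaaaaaakkkkkkkkkkkkk

Reading off run lengths: w runs 1, 2, 3; y runs 2, 5, 8; a runs 2, 5, 8; k runs 5, 7, 9 — each is linear in n (n = 1, 2, …).
For term 5, n = 5, so the run lengths are 5, 14, 14, 13.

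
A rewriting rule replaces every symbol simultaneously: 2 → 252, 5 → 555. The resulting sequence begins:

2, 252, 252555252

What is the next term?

252555252555555555252555252

Rewriting each symbol of 252555252: 2→252, 5→555, 2→252, 5→555, 5→555, 5→555, 2→252, 5→555, 2→252, which concatenates to 252 555 252 555 555 555 252 555 252.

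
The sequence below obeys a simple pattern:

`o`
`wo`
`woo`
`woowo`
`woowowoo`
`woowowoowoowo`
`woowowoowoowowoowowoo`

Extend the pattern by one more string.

woowowoowoowowoowowoowoowowoowoowo

Each term (from the third on) is the previous term followed by the one before it: term 3 = wo·o = woo.
The next term joins woowowoowoowowoowowoo and woowowoowoowo.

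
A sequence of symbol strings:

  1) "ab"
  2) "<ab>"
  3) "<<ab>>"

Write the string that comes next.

s(k+1) = <·s(k)·>, so each term gains < as a prefix and > as a suffix.
Applying this once more to <<ab>>:

<<<ab>>>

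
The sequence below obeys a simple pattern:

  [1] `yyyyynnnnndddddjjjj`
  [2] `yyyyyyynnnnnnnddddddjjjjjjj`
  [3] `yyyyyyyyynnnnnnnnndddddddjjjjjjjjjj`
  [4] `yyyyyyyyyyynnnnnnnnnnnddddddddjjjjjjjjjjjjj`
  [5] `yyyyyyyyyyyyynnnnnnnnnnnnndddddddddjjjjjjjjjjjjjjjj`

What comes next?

The n-th term is 2n+1 y's then 2n+1 n's then n+3 d's then 3n-2 j's, where the shown terms are n = 2, 3, 4, 5, 6.
At n = 7 the blocks have lengths 15, 15, 10, 19.

yyyyyyyyyyyyyyynnnnnnnnnnnnnnnddddddddddjjjjjjjjjjjjjjjjjjj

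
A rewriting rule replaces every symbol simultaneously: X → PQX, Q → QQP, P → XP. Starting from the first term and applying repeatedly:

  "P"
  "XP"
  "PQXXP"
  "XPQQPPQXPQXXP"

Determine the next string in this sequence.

φ(XPQQPPQXPQXXP) expands symbol-by-symbol to PQX XP QQP QQP XP XP QQP PQX XP QQP PQX PQX XP; joining the 13 pieces gives the next term.

PQXXPQQPQQPXPXPQQPPQXXPQQPPQXPQXXP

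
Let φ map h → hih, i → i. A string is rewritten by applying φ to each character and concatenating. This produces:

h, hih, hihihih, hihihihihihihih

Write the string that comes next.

Applying the rule to each of the 15 symbols of hihihihihihihih gives the pieces hih i hih i hih i hih i hih i hih i hih i hih, which concatenate to the answer.

hihihihihihihihihihihihihihihih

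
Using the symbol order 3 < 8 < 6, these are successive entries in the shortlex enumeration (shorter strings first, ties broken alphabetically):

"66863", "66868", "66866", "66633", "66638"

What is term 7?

Stepping forward 2 times from 66638: 66638 → 66636, then the target.

66683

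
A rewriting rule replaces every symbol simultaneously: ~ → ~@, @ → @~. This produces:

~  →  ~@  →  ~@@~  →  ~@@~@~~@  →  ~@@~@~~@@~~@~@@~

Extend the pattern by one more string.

Replace each of the 16 characters of ~@@~@~~@@~~@~@@~ in place — ~@ @~ @~ ~@ @~ ~@ ~@ @~ @~ ~@ ~@ @~ ~@ @~ @~ ~@ — and concatenate.

~@@~@~~@@~~@~@@~@~~@~@@~~@@~@~~@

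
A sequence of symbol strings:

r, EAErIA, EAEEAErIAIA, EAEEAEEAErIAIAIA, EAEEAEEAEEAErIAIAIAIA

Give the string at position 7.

Each term wraps the previous one in EAE on the left and IA on the right.
From EAEEAEEAEEAErIAIAIAIA, 2 further steps: EAEEAEEAEEAErIAIAIAIA → EAEEAEEAEEAEEAErIAIAIAIAIA → (answer).

EAEEAEEAEEAEEAEEAErIAIAIAIAIAIA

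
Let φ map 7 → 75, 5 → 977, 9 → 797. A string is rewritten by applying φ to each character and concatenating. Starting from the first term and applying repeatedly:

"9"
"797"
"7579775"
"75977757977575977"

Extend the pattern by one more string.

Rewriting the 17 symbols of 75977757977575977 one by one yields 75 977 797 75 75 75 977 75 797 75 75 977 75 977 797 75 75; concatenated:

75977797757575977757977575977759777977575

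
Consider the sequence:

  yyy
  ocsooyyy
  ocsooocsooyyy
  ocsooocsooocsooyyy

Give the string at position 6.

The strings grow by a fixed prefix ocsoo each time.
From ocsooocsooocsooyyy, 2 further steps: ocsooocsooocsooyyy → ocsooocsooocsooocsooyyy → (answer).

ocsooocsooocsooocsooocsooyyy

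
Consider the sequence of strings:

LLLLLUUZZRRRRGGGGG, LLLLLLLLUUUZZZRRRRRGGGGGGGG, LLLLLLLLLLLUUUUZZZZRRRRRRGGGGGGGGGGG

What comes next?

LLLLLLLLLLLLLLUUUUUZZZZZRRRRRRRGGGGGGGGGGGGGG

The n-th term is 3n-1 L's then n U's then n Z's then n+2 R's then 3n-1 G's, where the shown terms are n = 2, 3, 4.
For the next term, n = 5, so the run lengths are 14, 5, 5, 7, 14.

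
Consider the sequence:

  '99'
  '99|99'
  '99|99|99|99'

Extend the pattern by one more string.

s(k+1) = s(k)·|·s(k) — each term doubles the last with '|' between the halves.
Doubling 99|99|99|99 with '|' between the halves:

99|99|99|99|99|99|99|99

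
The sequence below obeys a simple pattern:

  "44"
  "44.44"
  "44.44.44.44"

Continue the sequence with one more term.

Every step duplicates the string with '.' between the halves.
Doubling 44.44.44.44 with '.' between the halves:

44.44.44.44.44.44.44.44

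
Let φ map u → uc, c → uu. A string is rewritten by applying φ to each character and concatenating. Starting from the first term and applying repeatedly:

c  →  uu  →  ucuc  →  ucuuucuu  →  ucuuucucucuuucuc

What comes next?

Rewriting the 16 symbols of ucuuucucucuuucuc one by one yields uc uu uc uc uc uu uc uu uc uu uc uc uc uu uc uu; concatenated:

ucuuucucucuuucuuucuuucucucuuucuu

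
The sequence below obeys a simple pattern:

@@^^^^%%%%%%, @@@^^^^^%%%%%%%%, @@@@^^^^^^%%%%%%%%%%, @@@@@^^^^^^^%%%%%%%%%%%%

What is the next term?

Each string has the form @^{n} ^^{n+2} %^{2n+2}, where the shown terms are n = 2, 3, 4, 5.
At n = 6 the blocks have lengths 6, 8, 14.

@@@@@@^^^^^^^^%%%%%%%%%%%%%%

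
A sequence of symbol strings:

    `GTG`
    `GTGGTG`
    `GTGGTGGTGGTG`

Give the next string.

GTGGTGGTGGTGGTGGTGGTGGTG

Every step duplicates the string.
So the next term is two copies of GTGGTGGTGGTG.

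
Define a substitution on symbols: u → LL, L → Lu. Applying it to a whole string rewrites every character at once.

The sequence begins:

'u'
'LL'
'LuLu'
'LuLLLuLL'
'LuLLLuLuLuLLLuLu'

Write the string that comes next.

Applying the rule to each of the 16 symbols of LuLLLuLuLuLLLuLu gives the pieces Lu LL Lu Lu Lu LL Lu LL Lu LL Lu Lu Lu LL Lu LL, which concatenate to the answer.

LuLLLuLuLuLLLuLLLuLLLuLuLuLLLuLL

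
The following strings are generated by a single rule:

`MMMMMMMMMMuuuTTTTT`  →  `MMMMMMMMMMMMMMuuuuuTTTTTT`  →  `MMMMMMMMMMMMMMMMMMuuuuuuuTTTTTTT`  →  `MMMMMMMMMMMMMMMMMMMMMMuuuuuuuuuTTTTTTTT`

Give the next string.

MMMMMMMMMMMMMMMMMMMMMMMMMMuuuuuuuuuuuTTTTTTTTT

Reading off run lengths: M runs 10, 14, 18, 22; u runs 3, 5, 7, 9; T runs 5, 6, 7, 8 — each is linear in n, where the shown terms are n = 2, 3, 4, 5.
At n = 6 the blocks have lengths 26, 11, 9.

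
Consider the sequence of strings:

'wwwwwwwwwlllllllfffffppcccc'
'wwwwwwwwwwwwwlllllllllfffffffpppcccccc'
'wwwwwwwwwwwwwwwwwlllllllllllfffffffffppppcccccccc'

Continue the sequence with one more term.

Each string has the form w^{4n+1} l^{2n+3} f^{2n+1} p^{n} c^{2n}, where the shown terms are n = 2, 3, 4.
At n = 5 the blocks have lengths 21, 13, 11, 5, 10.

wwwwwwwwwwwwwwwwwwwwwlllllllllllllfffffffffffpppppcccccccccc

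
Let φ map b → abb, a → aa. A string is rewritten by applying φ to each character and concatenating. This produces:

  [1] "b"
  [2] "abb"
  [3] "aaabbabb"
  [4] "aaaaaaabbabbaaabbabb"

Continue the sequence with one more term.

Applying the rule to each of the 20 symbols of aaaaaaabbabbaaabbabb gives the pieces aa aa aa aa aa aa aa abb abb aa abb abb aa aa aa abb abb aa abb abb, which concatenate to the answer.

aaaaaaaaaaaaaaabbabbaaabbabbaaaaaaabbabbaaabbabb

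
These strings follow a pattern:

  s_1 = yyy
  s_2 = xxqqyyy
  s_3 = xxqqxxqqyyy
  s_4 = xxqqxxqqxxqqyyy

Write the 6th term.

The strings grow by a fixed prefix xxqq each time.
From xxqqxxqqxxqqyyy, 2 further steps: xxqqxxqqxxqqyyy → xxqqxxqqxxqqxxqqyyy → (answer).

xxqqxxqqxxqqxxqqxxqqyyy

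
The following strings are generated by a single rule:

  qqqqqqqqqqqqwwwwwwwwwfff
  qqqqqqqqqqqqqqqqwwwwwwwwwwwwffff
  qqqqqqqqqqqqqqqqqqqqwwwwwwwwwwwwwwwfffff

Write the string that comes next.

qqqqqqqqqqqqqqqqqqqqqqqqwwwwwwwwwwwwwwwwwwffffff

Reading off run lengths: q runs 12, 16, 20; w runs 9, 12, 15; f runs 3, 4, 5 — each is linear in n, where the shown terms are n = 3, 4, 5.
At n = 6 the blocks have lengths 24, 18, 6.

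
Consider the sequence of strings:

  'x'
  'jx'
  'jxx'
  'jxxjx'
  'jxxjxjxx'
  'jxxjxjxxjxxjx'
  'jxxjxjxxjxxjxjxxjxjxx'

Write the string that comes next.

This is a Fibonacci-style word recurrence s(k) = s(k−1)·s(k−2): e.g. jx·x = jxx.
Continuing: jxxjxjxxjxxjxjxxjxjxx · jxxjxjxxjxxjx gives term 8.

jxxjxjxxjxxjxjxxjxjxxjxxjxjxxjxxjx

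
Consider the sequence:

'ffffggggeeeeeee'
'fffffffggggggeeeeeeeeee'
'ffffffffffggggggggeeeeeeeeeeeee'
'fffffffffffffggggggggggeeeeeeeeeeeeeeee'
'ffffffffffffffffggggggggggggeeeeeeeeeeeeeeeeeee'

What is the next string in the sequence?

fffffffffffffffffffggggggggggggggeeeeeeeeeeeeeeeeeeeeee

Each string has the form f^{3n-2} g^{2n} e^{3n+1}, where the shown terms are n = 2, 3, 4, 5, 6.
Setting n = 7 gives 19, 14, 22 characters in each block.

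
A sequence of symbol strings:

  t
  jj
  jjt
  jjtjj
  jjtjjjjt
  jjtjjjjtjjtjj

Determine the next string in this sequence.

This is a Fibonacci-style word recurrence s(k) = s(k−1)·s(k−2): e.g. jj·t = jjt.
So term 7 is jjtjjjjtjjtjj·jjtjjjjt.

jjtjjjjtjjtjjjjtjjjjt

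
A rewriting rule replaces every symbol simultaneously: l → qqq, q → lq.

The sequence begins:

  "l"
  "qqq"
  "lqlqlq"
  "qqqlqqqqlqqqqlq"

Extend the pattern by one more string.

Replace each of the 15 characters of qqqlqqqqlqqqqlq in place — lq lq lq qqq lq lq lq lq qqq lq lq lq lq qqq lq — and concatenate.

lqlqlqqqqlqlqlqlqqqqlqlqlqlqqqqlq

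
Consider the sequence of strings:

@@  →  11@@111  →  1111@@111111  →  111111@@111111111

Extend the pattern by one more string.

11111111@@111111111111

Each term wraps the previous one in 11 on the left and 111 on the right.
So the next term is 11·111111@@111111111·111.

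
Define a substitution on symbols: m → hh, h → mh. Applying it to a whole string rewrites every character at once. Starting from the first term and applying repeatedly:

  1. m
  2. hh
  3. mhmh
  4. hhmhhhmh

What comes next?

mhmhhhmhmhmhhhmh

Expanding hhmhhhmh: h→mh, h→mh, m→hh, h→mh, h→mh, h→mh, m→hh, h→mh. Concatenated: mh mh hh mh mh mh hh mh.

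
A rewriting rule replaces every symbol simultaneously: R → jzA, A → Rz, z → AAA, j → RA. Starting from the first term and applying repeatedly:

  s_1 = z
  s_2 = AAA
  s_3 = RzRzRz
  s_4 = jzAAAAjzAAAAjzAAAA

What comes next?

Applying the rule to each of the 18 symbols of jzAAAAjzAAAAjzAAAA gives the pieces RA AAA Rz Rz Rz Rz RA AAA Rz Rz Rz Rz RA AAA Rz Rz Rz Rz, which concatenate to the answer.

RAAAARzRzRzRzRAAAARzRzRzRzRAAAARzRzRzRz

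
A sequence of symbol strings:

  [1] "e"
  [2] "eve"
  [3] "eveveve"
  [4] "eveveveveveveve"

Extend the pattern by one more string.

Each string is two copies of the previous one joined by 'v'.
One more doubling of eveveveveveveve gives the answer.

eveveveveveveveveveveveveveveve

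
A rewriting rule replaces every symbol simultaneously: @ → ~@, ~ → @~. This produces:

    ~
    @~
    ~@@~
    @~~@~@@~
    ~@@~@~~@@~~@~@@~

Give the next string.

@~~@~@@~~@@~@~~@~@@~@~~@@~~@~@@~

Replace each of the 16 characters of ~@@~@~~@@~~@~@@~ in place — @~ ~@ ~@ @~ ~@ @~ @~ ~@ ~@ @~ @~ ~@ @~ ~@ ~@ @~ — and concatenate.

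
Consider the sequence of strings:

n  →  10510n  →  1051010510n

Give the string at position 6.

Each term is the previous one with 10510 prepended.
From 1051010510n, 3 further steps: 1051010510n → 105101051010510n → 10510105101051010510n → (answer).

1051010510105101051010510n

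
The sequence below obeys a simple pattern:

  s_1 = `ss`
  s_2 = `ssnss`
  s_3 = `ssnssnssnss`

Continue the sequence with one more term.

s(k+1) = s(k)·n·s(k) — each term doubles the last with 'n' between the halves.
Doubling ssnssnssnss with 'n' between the halves:

ssnssnssnssnssnssnssnss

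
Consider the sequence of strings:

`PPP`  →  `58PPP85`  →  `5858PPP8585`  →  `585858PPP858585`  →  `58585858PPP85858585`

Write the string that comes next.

Each term wraps the previous one in 58 on the left and 85 on the right.
Applying this once more to 58585858PPP85858585:

5858585858PPP8585858585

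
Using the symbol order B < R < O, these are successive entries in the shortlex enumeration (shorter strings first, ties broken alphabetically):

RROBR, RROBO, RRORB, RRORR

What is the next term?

The successor of RRORR increments the rightmost position that isn't already O and resets every position after it to B.

RRORO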